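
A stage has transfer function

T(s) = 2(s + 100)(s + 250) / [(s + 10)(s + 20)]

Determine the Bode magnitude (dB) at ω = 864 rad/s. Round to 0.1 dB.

6.4 dB

At s = jω = j864:
zero (s+100): 100 + j864 → |·| = √(100²+864²) = √756496 ≈ 869.77, ∠ = arctan(864/100) ≈ 83.40°
zero (s+250): 250 + j864 → |·| = √(250²+864²) = √808996 ≈ 899.44, ∠ = arctan(864/250) ≈ 73.86°
pole (s+10): 10 + j864 → |·| = √(10²+864²) = √746596 ≈ 864.06, ∠ = arctan(864/10) ≈ 89.34°
pole (s+20): 20 + j864 → |·| = √(20²+864²) = √746896 ≈ 864.23, ∠ = arctan(864/20) ≈ 88.67°
|T| = 2 · 7.8231e+05 / 7.4675e+05 ≈ 2.0952
Gain = 20 log₁₀(2.0952) ≈ 6.42 dB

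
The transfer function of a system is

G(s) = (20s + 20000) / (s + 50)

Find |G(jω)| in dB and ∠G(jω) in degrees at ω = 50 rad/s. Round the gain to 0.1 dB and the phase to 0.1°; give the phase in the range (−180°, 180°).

Substitute s = j50:
Numerator: 20(j50) + 20000 = 20000 + j1000
Denominator: (j50) + 50 = 50 + j50
|N| = √(20000² + 1000²) ≈ 20025, ∠N ≈ 2.86°
|D| = √(50² + 50²) ≈ 70.711, ∠D ≈ 45.00°
|G| = 20025 / 70.711 ≈ 283.19
Gain = 20 log₁₀(283.19) ≈ 49.04 dB
∠G = 2.86° − 45.00° = -42.14°

49.0 dB, -42.1°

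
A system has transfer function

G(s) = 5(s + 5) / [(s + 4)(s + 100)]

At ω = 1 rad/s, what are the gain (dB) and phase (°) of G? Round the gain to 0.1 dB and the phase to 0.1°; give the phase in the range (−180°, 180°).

-24.2 dB, -3.3°

At s = jω = j1:
zero (s+5): 5 + j1 → |·| = √(5²+1²) = √26 ≈ 5.099, ∠ = arctan(1/5) ≈ 11.31°
pole (s+4): 4 + j1 → |·| = √(4²+1²) = √17 ≈ 4.1231, ∠ = arctan(1/4) ≈ 14.04°
pole (s+100): 100 + j1 → |·| = √(100²+1²) = √10001 ≈ 100, ∠ = arctan(1/100) ≈ 0.57°
|G| = 5 · 5.099 / 412.31 ≈ 0.061835
Gain = 20 log₁₀(0.061835) ≈ -24.18 dB
∠G = 11.31° − 14.61° = -3.30°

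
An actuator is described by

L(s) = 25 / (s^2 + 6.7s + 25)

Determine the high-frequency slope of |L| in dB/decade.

Each pole contributes −20 dB/decade at high frequency; each zero contributes +20 dB/decade.
Net: 0 zero(s) − 2 pole(s) → -40 dB/decade.

-40 dB/decade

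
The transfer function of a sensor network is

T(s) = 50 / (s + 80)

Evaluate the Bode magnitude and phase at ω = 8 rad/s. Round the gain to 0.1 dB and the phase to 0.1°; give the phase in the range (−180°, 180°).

Substitute s = j8:
Numerator: 50 = 50 + j0
Denominator: (j8) + 80 = 80 + j8
|N| = √(50² + 0²) ≈ 50, ∠N ≈ 0.00°
|D| = √(80² + 8²) ≈ 80.399, ∠D ≈ 5.71°
|T| = 50 / 80.399 ≈ 0.6219
Gain = 20 log₁₀(0.6219) ≈ -4.13 dB
∠T = 0.00° − 5.71° = -5.71°

-4.1 dB, -5.7°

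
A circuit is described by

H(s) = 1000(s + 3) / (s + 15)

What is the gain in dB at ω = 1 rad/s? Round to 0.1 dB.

46.5 dB

At s = jω = j1:
zero (s+3): 3 + j1 → |·| = √(3²+1²) = √10 ≈ 3.1623, ∠ = arctan(1/3) ≈ 18.43°
pole (s+15): 15 + j1 → |·| = √(15²+1²) = √226 ≈ 15.033, ∠ = arctan(1/15) ≈ 3.81°
|H| = 1000 · 3.1623 / 15.033 ≈ 210.36
Gain = 20 log₁₀(210.36) ≈ 46.46 dB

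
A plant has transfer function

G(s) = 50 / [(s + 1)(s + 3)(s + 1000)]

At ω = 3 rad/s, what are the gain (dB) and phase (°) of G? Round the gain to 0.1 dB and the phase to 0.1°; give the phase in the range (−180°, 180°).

-48.6 dB, -116.7°

At s = jω = j3:
pole (s+1): 1 + j3 → |·| = √(1²+3²) = √10 ≈ 3.1623, ∠ = arctan(3/1) ≈ 71.57°
pole (s+3): 3 + j3 → |·| = √(3²+3²) = √18 ≈ 4.2426, ∠ = arctan(3/3) ≈ 45.00°
pole (s+1000): 1000 + j3 → |·| = √(1000²+3²) = √1000009 ≈ 1000, ∠ = arctan(3/1000) ≈ 0.17°
|G| = 50 / 13416 ≈ 0.0037269
Gain = 20 log₁₀(0.0037269) ≈ -48.57 dB
∠G = 0.00° − 116.74° = -116.74°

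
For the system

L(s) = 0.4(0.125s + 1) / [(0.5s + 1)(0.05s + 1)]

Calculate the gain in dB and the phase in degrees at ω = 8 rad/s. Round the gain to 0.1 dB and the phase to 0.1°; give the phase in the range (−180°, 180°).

At ω = 8 rad/s:
zero (1 + j8·0.125) = 1 + j1 → |·| ≈ 1.4142, ∠ ≈ 45.00°
pole (1 + j8·0.5) = 1 + j4 → |·| ≈ 4.1231, ∠ ≈ 75.96°
pole (1 + j8·0.05) = 1 + j0.4 → |·| ≈ 1.077, ∠ ≈ 21.80°
|L| = 0.4 · 1.4142 / (4.1231 · 1.077) ≈ 0.12739
Gain = 20 log₁₀(0.12739) ≈ -17.90 dB
∠L = (45.00°) − (75.96° + 21.80°) = -52.76°

-17.9 dB, -52.8°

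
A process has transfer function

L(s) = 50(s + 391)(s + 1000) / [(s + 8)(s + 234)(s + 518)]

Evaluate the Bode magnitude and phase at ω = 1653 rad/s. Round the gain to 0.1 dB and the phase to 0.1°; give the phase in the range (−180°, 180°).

-29.3 dB, -108.7°

At s = jω = j1653:
zero (s+391): 391 + j1653 → |·| = √(391²+1653²) = √2885290 ≈ 1698.6, ∠ = arctan(1653/391) ≈ 76.69°
zero (s+1000): 1000 + j1653 → |·| = √(1000²+1653²) = √3732409 ≈ 1931.9, ∠ = arctan(1653/1000) ≈ 58.83°
pole (s+8): 8 + j1653 → |·| = √(8²+1653²) = √2732473 ≈ 1653, ∠ = arctan(1653/8) ≈ 89.72°
pole (s+234): 234 + j1653 → |·| = √(234²+1653²) = √2787165 ≈ 1669.5, ∠ = arctan(1653/234) ≈ 81.94°
pole (s+518): 518 + j1653 → |·| = √(518²+1653²) = √3000733 ≈ 1732.3, ∠ = arctan(1653/518) ≈ 72.60°
|L| = 50 · 3.2815e+06 / 4.7806e+09 ≈ 0.034321
Gain = 20 log₁₀(0.034321) ≈ -29.29 dB
∠L = 135.52° − 244.26° = -108.74°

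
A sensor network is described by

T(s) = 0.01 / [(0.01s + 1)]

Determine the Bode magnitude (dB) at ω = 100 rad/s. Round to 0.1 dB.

-43.0 dB

At ω = 100 rad/s:
pole (1 + j100·0.01) = 1 + j1 → |·| ≈ 1.4142, ∠ ≈ 45.00°
|T| = 0.01 · 1 / (1.4142) ≈ 0.0070711
Gain = 20 log₁₀(0.0070711) ≈ -43.01 dB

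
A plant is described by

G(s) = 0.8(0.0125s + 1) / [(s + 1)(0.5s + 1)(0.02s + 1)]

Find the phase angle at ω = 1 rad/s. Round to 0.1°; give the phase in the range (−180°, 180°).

-72.0°

At ω = 1 rad/s:
zero (1 + j1·0.0125) = 1 + j0.0125 → |·| ≈ 1.0001, ∠ ≈ 0.72°
pole (1 + j1·1) = 1 + j1 → |·| ≈ 1.4142, ∠ ≈ 45.00°
pole (1 + j1·0.5) = 1 + j0.5 → |·| ≈ 1.118, ∠ ≈ 26.57°
pole (1 + j1·0.02) = 1 + j0.02 → |·| ≈ 1.0002, ∠ ≈ 1.15°
∠G = (0.72°) − (45.00° + 26.57° + 1.15°) = -72.00°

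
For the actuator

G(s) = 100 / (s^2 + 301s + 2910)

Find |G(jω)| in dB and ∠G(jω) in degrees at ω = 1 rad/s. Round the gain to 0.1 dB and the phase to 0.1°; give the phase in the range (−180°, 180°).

Substitute s = j1:
Numerator: 100 = 100 + j0
Denominator: (j1)^2 + 301(j1) + 2910 = 2909 + j301
|N| = √(100² + 0²) ≈ 100, ∠N ≈ 0.00°
|D| = √(2909² + 301²) ≈ 2924.5, ∠D ≈ 5.91°
|G| = 100 / 2924.5 ≈ 0.034194
Gain = 20 log₁₀(0.034194) ≈ -29.32 dB
∠G = 0.00° − 5.91° = -5.91°

-29.3 dB, -5.9°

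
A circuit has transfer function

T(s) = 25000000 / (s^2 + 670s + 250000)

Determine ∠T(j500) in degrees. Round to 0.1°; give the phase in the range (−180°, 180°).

-90.0°

At s = jω = j500:
quadratic: (j500)² + 670·j500 + 250000 = 0 + j335000 → |·| ≈ 3.35e+05, ∠ ≈ 90.00°
∠T = 0.00° − 90.00° = -90.00°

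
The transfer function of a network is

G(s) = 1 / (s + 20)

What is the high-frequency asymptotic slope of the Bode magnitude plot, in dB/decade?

-20 dB/decade

Each pole contributes −20 dB/decade at high frequency; each zero contributes +20 dB/decade.
Net: 0 zero(s) − 1 pole(s) → -20 dB/decade.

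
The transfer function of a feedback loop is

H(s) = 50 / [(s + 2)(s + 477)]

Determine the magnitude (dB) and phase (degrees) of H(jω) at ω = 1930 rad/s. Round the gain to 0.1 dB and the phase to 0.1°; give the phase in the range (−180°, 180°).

At s = jω = j1930:
pole (s+2): 2 + j1930 → |·| = √(2²+1930²) = √3724904 ≈ 1930, ∠ = arctan(1930/2) ≈ 89.94°
pole (s+477): 477 + j1930 → |·| = √(477²+1930²) = √3952429 ≈ 1988.1, ∠ = arctan(1930/477) ≈ 76.12°
|H| = 50 / 3.837e+06 ≈ 1.3031e-05
Gain = 20 log₁₀(1.3031e-05) ≈ -97.70 dB
∠H = 0.00° − 166.06° = -166.06°

-97.7 dB, -166.1°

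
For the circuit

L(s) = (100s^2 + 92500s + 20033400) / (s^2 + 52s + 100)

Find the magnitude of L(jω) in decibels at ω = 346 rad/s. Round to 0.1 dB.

Substitute s = j346:
Numerator: 100(j346)^2 + 92500(j346) + 20033400 = 8061800 + j32005000
Denominator: (j346)^2 + 52(j346) + 100 = -119616 + j17992
|N| = √(8061800² + 32005000²) ≈ 3.3005e+07, ∠N ≈ 75.86°
|D| = √(119616² + 17992²) ≈ 1.2096e+05, ∠D ≈ 171.45°
|L| = 3.3005e+07 / 1.2096e+05 ≈ 272.86
Gain = 20 log₁₀(272.86) ≈ 48.72 dB

48.7 dB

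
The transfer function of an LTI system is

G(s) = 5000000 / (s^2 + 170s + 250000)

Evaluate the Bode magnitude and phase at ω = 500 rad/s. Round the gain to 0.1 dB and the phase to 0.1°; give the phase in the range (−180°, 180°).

At s = jω = j500:
quadratic: (j500)² + 170·j500 + 250000 = 0 + j85000 → |·| ≈ 85000, ∠ ≈ 90.00°
|G| = 5000000 / 85000 ≈ 58.824
Gain = 20 log₁₀(58.824) ≈ 35.39 dB
∠G = 0.00° − 90.00° = -90.00°

35.4 dB, -90.0°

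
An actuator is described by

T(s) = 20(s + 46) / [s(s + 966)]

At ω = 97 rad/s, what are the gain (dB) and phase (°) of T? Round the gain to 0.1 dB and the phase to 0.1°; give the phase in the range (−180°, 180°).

-32.8 dB, -31.1°

At s = jω = j97:
zero (s+46): 46 + j97 → |·| = √(46²+97²) = √11525 ≈ 107.35, ∠ = arctan(97/46) ≈ 64.63°
pole (s+966): 966 + j97 → |·| = √(966²+97²) = √942565 ≈ 970.86, ∠ = arctan(97/966) ≈ 5.73°
pole at origin: |s| = 97, ∠ = 90.00° (in denominator)
|T| = 20 · 107.35 / 94173 ≈ 0.022798
Gain = 20 log₁₀(0.022798) ≈ -32.84 dB
∠T = 64.63° − 95.73° = -31.10°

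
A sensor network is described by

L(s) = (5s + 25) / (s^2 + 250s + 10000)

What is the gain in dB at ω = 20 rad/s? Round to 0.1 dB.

Substitute s = j20:
Numerator: 5(j20) + 25 = 25 + j100
Denominator: (j20)^2 + 250(j20) + 10000 = 9600 + j5000
|N| = √(25² + 100²) ≈ 103.08, ∠N ≈ 75.96°
|D| = √(9600² + 5000²) ≈ 10824, ∠D ≈ 27.51°
|L| = 103.08 / 10824 ≈ 0.0095233
Gain = 20 log₁₀(0.0095233) ≈ -40.42 dB

-40.4 dB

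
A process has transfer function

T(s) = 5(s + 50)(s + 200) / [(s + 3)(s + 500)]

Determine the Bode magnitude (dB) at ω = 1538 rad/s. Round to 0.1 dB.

At s = jω = j1538:
zero (s+50): 50 + j1538 → |·| = √(50²+1538²) = √2367944 ≈ 1538.8, ∠ = arctan(1538/50) ≈ 88.14°
zero (s+200): 200 + j1538 → |·| = √(200²+1538²) = √2405444 ≈ 1550.9, ∠ = arctan(1538/200) ≈ 82.59°
pole (s+3): 3 + j1538 → |·| = √(3²+1538²) = √2365453 ≈ 1538, ∠ = arctan(1538/3) ≈ 89.89°
pole (s+500): 500 + j1538 → |·| = √(500²+1538²) = √2615444 ≈ 1617.2, ∠ = arctan(1538/500) ≈ 71.99°
|T| = 5 · 2.3865e+06 / 2.4873e+06 ≈ 4.7974
Gain = 20 log₁₀(4.7974) ≈ 13.62 dB

13.6 dB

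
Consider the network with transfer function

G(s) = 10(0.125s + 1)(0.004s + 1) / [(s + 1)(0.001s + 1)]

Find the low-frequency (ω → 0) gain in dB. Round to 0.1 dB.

20.0 dB

G(0) = 10 · 1 / 1 = 10
20 log₁₀(10) ≈ 20.00 dB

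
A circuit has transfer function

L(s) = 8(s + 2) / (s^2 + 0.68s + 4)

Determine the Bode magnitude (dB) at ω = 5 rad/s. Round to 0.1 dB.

6.1 dB

At s = jω = j5:
zero (s+2): 2 + j5 → |·| = √(2²+5²) = √29 ≈ 5.3852, ∠ = arctan(5/2) ≈ 68.20°
quadratic: (j5)² + 0.68·j5 + 4 = -21 + j3.4 → |·| ≈ 21.273, ∠ ≈ 170.80°
|L| = 8 · 5.3852 / 21.273 ≈ 2.0252
Gain = 20 log₁₀(2.0252) ≈ 6.13 dB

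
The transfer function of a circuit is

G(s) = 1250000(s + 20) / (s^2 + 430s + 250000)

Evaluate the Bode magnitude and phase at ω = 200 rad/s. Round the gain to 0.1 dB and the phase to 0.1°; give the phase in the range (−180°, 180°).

60.9 dB, 62.0°

At s = jω = j200:
zero (s+20): 20 + j200 → |·| = √(20²+200²) = √40400 ≈ 201, ∠ = arctan(200/20) ≈ 84.29°
quadratic: (j200)² + 430·j200 + 250000 = 210000 + j86000 → |·| ≈ 2.2693e+05, ∠ ≈ 22.27°
|G| = 1250000 · 201 / 2.2693e+05 ≈ 1107.2
Gain = 20 log₁₀(1107.2) ≈ 60.88 dB
∠G = 84.29° − 22.27° = 62.02°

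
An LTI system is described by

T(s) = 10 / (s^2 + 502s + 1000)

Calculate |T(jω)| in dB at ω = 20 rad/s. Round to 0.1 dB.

Substitute s = j20:
Numerator: 10 = 10 + j0
Denominator: (j20)^2 + 502(j20) + 1000 = 600 + j10040
|N| = √(10² + 0²) ≈ 10, ∠N ≈ 0.00°
|D| = √(600² + 10040²) ≈ 10058, ∠D ≈ 86.58°
|T| = 10 / 10058 ≈ 0.00099423
Gain = 20 log₁₀(0.00099423) ≈ -60.05 dB

-60.1 dB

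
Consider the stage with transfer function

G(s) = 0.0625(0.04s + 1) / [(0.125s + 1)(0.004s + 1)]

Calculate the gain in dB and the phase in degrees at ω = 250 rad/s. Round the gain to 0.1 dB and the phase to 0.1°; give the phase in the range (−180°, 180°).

-37.0 dB, -48.9°

At ω = 250 rad/s:
zero (1 + j250·0.04) = 1 + j10 → |·| ≈ 10.05, ∠ ≈ 84.29°
pole (1 + j250·0.125) = 1 + j31.25 → |·| ≈ 31.266, ∠ ≈ 88.17°
pole (1 + j250·0.004) = 1 + j1 → |·| ≈ 1.4142, ∠ ≈ 45.00°
|G| = 0.0625 · 10.05 / (31.266 · 1.4142) ≈ 0.014206
Gain = 20 log₁₀(0.014206) ≈ -36.95 dB
∠G = (84.29°) − (88.17° + 45.00°) = -48.88°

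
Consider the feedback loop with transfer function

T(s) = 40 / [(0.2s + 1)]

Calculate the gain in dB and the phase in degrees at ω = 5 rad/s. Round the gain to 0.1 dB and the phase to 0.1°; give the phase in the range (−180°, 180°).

29.0 dB, -45.0°

At ω = 5 rad/s:
pole (1 + j5·0.2) = 1 + j1 → |·| ≈ 1.4142, ∠ ≈ 45.00°
|T| = 40 · 1 / (1.4142) ≈ 28.285
Gain = 20 log₁₀(28.285) ≈ 29.03 dB
∠T = (0°) − (45.00°) = -45.00°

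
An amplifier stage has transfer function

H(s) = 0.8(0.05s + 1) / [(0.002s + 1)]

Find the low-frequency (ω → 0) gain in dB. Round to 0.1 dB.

H(0) = 0.8 · 1 / 1 = 0.8
20 log₁₀(0.8) ≈ -1.94 dB

-1.9 dB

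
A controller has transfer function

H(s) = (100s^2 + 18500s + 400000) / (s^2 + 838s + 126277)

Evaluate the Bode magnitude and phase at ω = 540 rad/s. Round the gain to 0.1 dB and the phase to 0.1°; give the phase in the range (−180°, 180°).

36.0 dB, 50.8°

Substitute s = j540:
Numerator: 100(j540)^2 + 18500(j540) + 400000 = -28760000 + j9990000
Denominator: (j540)^2 + 838(j540) + 126277 = -165323 + j452520
|N| = √(28760000² + 9990000²) ≈ 3.0446e+07, ∠N ≈ 160.84°
|D| = √(165323² + 452520²) ≈ 4.8177e+05, ∠D ≈ 110.07°
|H| = 3.0446e+07 / 4.8177e+05 ≈ 63.196
Gain = 20 log₁₀(63.196) ≈ 36.01 dB
∠H = 160.84° − 110.07° = 50.77°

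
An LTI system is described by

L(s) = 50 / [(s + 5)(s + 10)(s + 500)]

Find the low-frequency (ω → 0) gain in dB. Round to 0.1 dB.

L(0) = 50 / (5·10·500) = 0.002
20 log₁₀(0.002) ≈ -53.98 dB

-54.0 dB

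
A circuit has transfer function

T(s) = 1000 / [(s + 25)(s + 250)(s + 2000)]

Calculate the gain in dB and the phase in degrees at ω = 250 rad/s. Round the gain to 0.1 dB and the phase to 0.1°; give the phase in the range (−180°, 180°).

At s = jω = j250:
pole (s+25): 25 + j250 → |·| = √(25²+250²) = √63125 ≈ 251.25, ∠ = arctan(250/25) ≈ 84.29°
pole (s+250): 250 + j250 → |·| = √(250²+250²) = √125000 ≈ 353.55, ∠ = arctan(250/250) ≈ 45.00°
pole (s+2000): 2000 + j250 → |·| = √(2000²+250²) = √4062500 ≈ 2015.6, ∠ = arctan(250/2000) ≈ 7.13°
|T| = 1000 / 1.7904e+08 ≈ 5.5853e-06
Gain = 20 log₁₀(5.5853e-06) ≈ -105.06 dB
∠T = 0.00° − 136.42° = -136.42°

-105.1 dB, -136.4°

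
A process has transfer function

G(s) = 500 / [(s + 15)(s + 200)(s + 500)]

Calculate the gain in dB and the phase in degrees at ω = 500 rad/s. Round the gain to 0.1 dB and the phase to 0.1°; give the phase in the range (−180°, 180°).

-111.6 dB, 158.5°

At s = jω = j500:
pole (s+15): 15 + j500 → |·| = √(15²+500²) = √250225 ≈ 500.22, ∠ = arctan(500/15) ≈ 88.28°
pole (s+200): 200 + j500 → |·| = √(200²+500²) = √290000 ≈ 538.52, ∠ = arctan(500/200) ≈ 68.20°
pole (s+500): 500 + j500 → |·| = √(500²+500²) = √500000 ≈ 707.11, ∠ = arctan(500/500) ≈ 45.00°
|G| = 500 / 1.9048e+08 ≈ 2.6249e-06
Gain = 20 log₁₀(2.6249e-06) ≈ -111.62 dB
∠G = 0.00° − 201.48° = -201.48° ≡ 158.52° (principal value)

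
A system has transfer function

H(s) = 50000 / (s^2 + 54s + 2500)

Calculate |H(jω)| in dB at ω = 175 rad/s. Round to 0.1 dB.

4.5 dB

At s = jω = j175:
quadratic: (j175)² + 54·j175 + 2500 = -28125 + j9450 → |·| ≈ 29670, ∠ ≈ 161.43°
|H| = 50000 / 29670 ≈ 1.6852
Gain = 20 log₁₀(1.6852) ≈ 4.53 dB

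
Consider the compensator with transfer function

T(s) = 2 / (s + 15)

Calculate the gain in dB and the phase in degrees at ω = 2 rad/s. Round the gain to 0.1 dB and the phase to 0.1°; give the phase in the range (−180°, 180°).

Substitute s = j2:
Numerator: 2 = 2 + j0
Denominator: (j2) + 15 = 15 + j2
|N| = √(2² + 0²) ≈ 2, ∠N ≈ 0.00°
|D| = √(15² + 2²) ≈ 15.133, ∠D ≈ 7.59°
|T| = 2 / 15.133 ≈ 0.13216
Gain = 20 log₁₀(0.13216) ≈ -17.58 dB
∠T = 0.00° − 7.59° = -7.59°

-17.6 dB, -7.6°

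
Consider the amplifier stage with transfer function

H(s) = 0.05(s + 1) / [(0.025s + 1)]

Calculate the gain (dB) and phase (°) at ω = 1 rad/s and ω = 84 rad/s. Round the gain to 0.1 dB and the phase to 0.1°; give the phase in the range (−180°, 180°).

ω = 1: -23.0 dB, 43.6°; ω = 84: 5.1 dB, 24.8°

At ω = 1 rad/s:
zero (1 + j1·1) = 1 + j1 → |·| ≈ 1.4142, ∠ ≈ 45.00°
pole (1 + j1·0.025) = 1 + j0.025 → |·| ≈ 1.0003, ∠ ≈ 1.43°
|H| = 0.05 · 1.4142 / (1.0003) ≈ 0.070689
Gain = 20 log₁₀(0.070689) ≈ -23.01 dB
∠H = (45.00°) − (1.43°) = 43.57°

At ω = 84 rad/s:
zero (1 + j84·1) = 1 + j84 → |·| ≈ 84.006, ∠ ≈ 89.32°
pole (1 + j84·0.025) = 1 + j2.1 → |·| ≈ 2.3259, ∠ ≈ 64.54°
|H| = 0.05 · 84.006 / (2.3259) ≈ 1.8059
Gain = 20 log₁₀(1.8059) ≈ 5.13 dB
∠H = (89.32°) − (64.54°) = 24.78°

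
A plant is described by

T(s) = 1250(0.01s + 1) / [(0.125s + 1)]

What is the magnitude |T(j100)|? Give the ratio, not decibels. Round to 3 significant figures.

At ω = 100 rad/s:
zero (1 + j100·0.01) = 1 + j1 → |·| ≈ 1.4142, ∠ ≈ 45.00°
pole (1 + j100·0.125) = 1 + j12.5 → |·| ≈ 12.54, ∠ ≈ 85.43°
|T| = 1250 · 1.4142 / (12.54) ≈ 140.97

141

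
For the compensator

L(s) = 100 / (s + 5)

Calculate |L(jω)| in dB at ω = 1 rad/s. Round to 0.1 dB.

Substitute s = j1:
Numerator: 100 = 100 + j0
Denominator: (j1) + 5 = 5 + j1
|N| = √(100² + 0²) ≈ 100, ∠N ≈ 0.00°
|D| = √(5² + 1²) ≈ 5.099, ∠D ≈ 11.31°
|L| = 100 / 5.099 ≈ 19.612
Gain = 20 log₁₀(19.612) ≈ 25.85 dB

25.9 dB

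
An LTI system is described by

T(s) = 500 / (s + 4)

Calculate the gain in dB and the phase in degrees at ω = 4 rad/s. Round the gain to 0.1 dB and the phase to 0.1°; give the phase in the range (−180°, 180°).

Substitute s = j4:
Numerator: 500 = 500 + j0
Denominator: (j4) + 4 = 4 + j4
|N| = √(500² + 0²) ≈ 500, ∠N ≈ 0.00°
|D| = √(4² + 4²) ≈ 5.6569, ∠D ≈ 45.00°
|T| = 500 / 5.6569 ≈ 88.388
Gain = 20 log₁₀(88.388) ≈ 38.93 dB
∠T = 0.00° − 45.00° = -45.00°

38.9 dB, -45.0°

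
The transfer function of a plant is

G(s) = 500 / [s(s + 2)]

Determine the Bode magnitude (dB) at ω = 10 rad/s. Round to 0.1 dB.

At s = jω = j10:
pole (s+2): 2 + j10 → |·| = √(2²+10²) = √104 ≈ 10.198, ∠ = arctan(10/2) ≈ 78.69°
pole at origin: |s| = 10, ∠ = 90.00° (in denominator)
|G| = 500 / 101.98 ≈ 4.9029
Gain = 20 log₁₀(4.9029) ≈ 13.81 dB

13.8 dB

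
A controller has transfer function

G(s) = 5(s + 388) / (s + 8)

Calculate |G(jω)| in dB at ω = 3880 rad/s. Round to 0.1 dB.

14.0 dB

At s = jω = j3880:
zero (s+388): 388 + j3880 → |·| = √(388²+3880²) = √15204944 ≈ 3899.4, ∠ = arctan(3880/388) ≈ 84.29°
pole (s+8): 8 + j3880 → |·| = √(8²+3880²) = √15054464 ≈ 3880, ∠ = arctan(3880/8) ≈ 89.88°
|G| = 5 · 3899.4 / 3880 ≈ 5.025
Gain = 20 log₁₀(5.025) ≈ 14.02 dB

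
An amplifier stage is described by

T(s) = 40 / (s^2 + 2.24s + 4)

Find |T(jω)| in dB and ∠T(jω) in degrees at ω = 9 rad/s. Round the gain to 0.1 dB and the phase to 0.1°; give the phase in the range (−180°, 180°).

-6.0 dB, -165.3°

At s = jω = j9:
quadratic: (j9)² + 2.24·j9 + 4 = -77 + j20.16 → |·| ≈ 79.595, ∠ ≈ 165.33°
|T| = 40 / 79.595 ≈ 0.50254
Gain = 20 log₁₀(0.50254) ≈ -5.98 dB
∠T = 0.00° − 165.33° = -165.33°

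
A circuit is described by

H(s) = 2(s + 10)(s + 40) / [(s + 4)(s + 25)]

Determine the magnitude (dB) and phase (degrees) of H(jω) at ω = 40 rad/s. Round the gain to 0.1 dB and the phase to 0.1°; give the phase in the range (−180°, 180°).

7.8 dB, -21.3°

At s = jω = j40:
zero (s+10): 10 + j40 → |·| = √(10²+40²) = √1700 ≈ 41.231, ∠ = arctan(40/10) ≈ 75.96°
zero (s+40): 40 + j40 → |·| = √(40²+40²) = √3200 ≈ 56.569, ∠ = arctan(40/40) ≈ 45.00°
pole (s+4): 4 + j40 → |·| = √(4²+40²) = √1616 ≈ 40.2, ∠ = arctan(40/4) ≈ 84.29°
pole (s+25): 25 + j40 → |·| = √(25²+40²) = √2225 ≈ 47.17, ∠ = arctan(40/25) ≈ 57.99°
|H| = 2 · 2332.4 / 1896.2 ≈ 2.4601
Gain = 20 log₁₀(2.4601) ≈ 7.82 dB
∠H = 120.96° − 142.28° = -21.32°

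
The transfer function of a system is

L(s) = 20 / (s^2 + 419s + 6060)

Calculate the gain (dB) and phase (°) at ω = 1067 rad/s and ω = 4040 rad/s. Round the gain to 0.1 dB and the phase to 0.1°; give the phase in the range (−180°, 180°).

ω = 1067: -95.7 dB, -158.5°; ω = 4040: -118.3 dB, -174.1°

Substitute s = j1067:
Numerator: 20 = 20 + j0
Denominator: (j1067)^2 + 419(j1067) + 6060 = -1132429 + j447073
|N| = √(20² + 0²) ≈ 20, ∠N ≈ 0.00°
|D| = √(1132429² + 447073²) ≈ 1.2175e+06, ∠D ≈ 158.46°
|L| = 20 / 1.2175e+06 ≈ 1.6427e-05
Gain = 20 log₁₀(1.6427e-05) ≈ -95.69 dB
∠L = 0.00° − 158.46° = -158.46°

Substitute s = j4040:
Numerator: 20 = 20 + j0
Denominator: (j4040)^2 + 419(j4040) + 6060 = -16315540 + j1692760
|N| = √(20² + 0²) ≈ 20, ∠N ≈ 0.00°
|D| = √(16315540² + 1692760²) ≈ 1.6403e+07, ∠D ≈ 174.08°
|L| = 20 / 1.6403e+07 ≈ 1.2193e-06
Gain = 20 log₁₀(1.2193e-06) ≈ -118.28 dB
∠L = 0.00° − 174.08° = -174.08°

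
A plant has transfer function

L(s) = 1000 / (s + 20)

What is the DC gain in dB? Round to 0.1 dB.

34.0 dB

L(0) = 1000 / (20) = 50
20 log₁₀(50) ≈ 33.98 dB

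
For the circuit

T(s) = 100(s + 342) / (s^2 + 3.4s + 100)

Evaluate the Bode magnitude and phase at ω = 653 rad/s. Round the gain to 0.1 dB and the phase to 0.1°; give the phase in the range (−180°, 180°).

-15.2 dB, -117.3°

At s = jω = j653:
zero (s+342): 342 + j653 → |·| = √(342²+653²) = √543373 ≈ 737.14, ∠ = arctan(653/342) ≈ 62.36°
quadratic: (j653)² + 3.4·j653 + 100 = -426309 + j2220.2 → |·| ≈ 4.2631e+05, ∠ ≈ 179.70°
|T| = 100 · 737.14 / 4.2631e+05 ≈ 0.17291
Gain = 20 log₁₀(0.17291) ≈ -15.24 dB
∠T = 62.36° − 179.70° = -117.34°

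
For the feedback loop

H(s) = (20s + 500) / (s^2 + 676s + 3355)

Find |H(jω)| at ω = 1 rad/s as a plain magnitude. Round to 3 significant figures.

0.146

Substitute s = j1:
Numerator: 20(j1) + 500 = 500 + j20
Denominator: (j1)^2 + 676(j1) + 3355 = 3354 + j676
|N| = √(500² + 20²) ≈ 500.4, ∠N ≈ 2.29°
|D| = √(3354² + 676²) ≈ 3421.4, ∠D ≈ 11.40°
|H| = 500.4 / 3421.4 ≈ 0.14626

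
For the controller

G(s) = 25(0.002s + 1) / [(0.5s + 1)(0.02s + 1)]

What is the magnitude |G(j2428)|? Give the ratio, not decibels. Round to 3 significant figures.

At ω = 2428 rad/s:
zero (1 + j2428·0.002) = 1 + j4.856 → |·| ≈ 4.9579, ∠ ≈ 78.36°
pole (1 + j2428·0.5) = 1 + j1214 → |·| ≈ 1214, ∠ ≈ 89.95°
pole (1 + j2428·0.02) = 1 + j48.56 → |·| ≈ 48.57, ∠ ≈ 88.82°
|G| = 25 · 4.9579 / (1214 · 48.57) ≈ 0.0021021

0.00210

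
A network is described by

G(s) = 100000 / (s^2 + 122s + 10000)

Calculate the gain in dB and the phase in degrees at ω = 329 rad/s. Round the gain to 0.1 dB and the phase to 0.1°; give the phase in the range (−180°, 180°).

-0.5 dB, -157.8°

At s = jω = j329:
quadratic: (j329)² + 122·j329 + 10000 = -98241 + j40138 → |·| ≈ 1.0612e+05, ∠ ≈ 157.78°
|G| = 100000 / 1.0612e+05 ≈ 0.94233
Gain = 20 log₁₀(0.94233) ≈ -0.52 dB
∠G = 0.00° − 157.78° = -157.78°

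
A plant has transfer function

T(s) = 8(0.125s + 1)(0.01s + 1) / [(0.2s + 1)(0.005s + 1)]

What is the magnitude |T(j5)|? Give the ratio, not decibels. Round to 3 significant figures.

6.68

At ω = 5 rad/s:
zero (1 + j5·0.125) = 1 + j0.625 → |·| ≈ 1.1792, ∠ ≈ 32.01°
zero (1 + j5·0.01) = 1 + j0.05 → |·| ≈ 1.0012, ∠ ≈ 2.86°
pole (1 + j5·0.2) = 1 + j1 → |·| ≈ 1.4142, ∠ ≈ 45.00°
pole (1 + j5·0.005) = 1 + j0.025 → |·| ≈ 1.0003, ∠ ≈ 1.43°
|T| = 8 · 1.1792 · 1.0012 / (1.4142 · 1.0003) ≈ 6.6766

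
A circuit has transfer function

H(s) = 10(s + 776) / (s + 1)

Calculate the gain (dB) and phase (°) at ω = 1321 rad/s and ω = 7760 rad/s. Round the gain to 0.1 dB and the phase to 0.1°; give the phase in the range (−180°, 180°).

ω = 1321: 21.3 dB, -30.4°; ω = 7760: 20.0 dB, -5.7°

At s = jω = j1321:
zero (s+776): 776 + j1321 → |·| = √(776²+1321²) = √2347217 ≈ 1532.1, ∠ = arctan(1321/776) ≈ 59.57°
pole (s+1): 1 + j1321 → |·| = √(1²+1321²) = √1745042 ≈ 1321, ∠ = arctan(1321/1) ≈ 89.96°
|H| = 10 · 1532.1 / 1321 ≈ 11.598
Gain = 20 log₁₀(11.598) ≈ 21.29 dB
∠H = 59.57° − 89.96° = -30.39°

At s = jω = j7760:
zero (s+776): 776 + j7760 → |·| = √(776²+7760²) = √60819776 ≈ 7798.7, ∠ = arctan(7760/776) ≈ 84.29°
pole (s+1): 1 + j7760 → |·| = √(1²+7760²) = √60217601 ≈ 7760, ∠ = arctan(7760/1) ≈ 89.99°
|H| = 10 · 7798.7 / 7760 ≈ 10.05
Gain = 20 log₁₀(10.05) ≈ 20.04 dB
∠H = 84.29° − 89.99° = -5.70°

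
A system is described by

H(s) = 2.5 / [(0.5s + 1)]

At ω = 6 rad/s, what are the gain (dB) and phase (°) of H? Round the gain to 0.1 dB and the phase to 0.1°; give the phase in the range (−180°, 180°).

-2.0 dB, -71.6°

At ω = 6 rad/s:
pole (1 + j6·0.5) = 1 + j3 → |·| ≈ 3.1623, ∠ ≈ 71.57°
|H| = 2.5 · 1 / (3.1623) ≈ 0.79056
Gain = 20 log₁₀(0.79056) ≈ -2.04 dB
∠H = (0°) − (71.57°) = -71.57°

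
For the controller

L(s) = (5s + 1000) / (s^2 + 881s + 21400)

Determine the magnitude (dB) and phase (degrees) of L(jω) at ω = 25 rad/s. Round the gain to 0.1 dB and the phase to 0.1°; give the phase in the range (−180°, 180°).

-29.6 dB, -39.5°

Substitute s = j25:
Numerator: 5(j25) + 1000 = 1000 + j125
Denominator: (j25)^2 + 881(j25) + 21400 = 20775 + j22025
|N| = √(1000² + 125²) ≈ 1007.8, ∠N ≈ 7.13°
|D| = √(20775² + 22025²) ≈ 30277, ∠D ≈ 46.67°
|L| = 1007.8 / 30277 ≈ 0.033286
Gain = 20 log₁₀(0.033286) ≈ -29.55 dB
∠L = 7.13° − 46.67° = -39.54°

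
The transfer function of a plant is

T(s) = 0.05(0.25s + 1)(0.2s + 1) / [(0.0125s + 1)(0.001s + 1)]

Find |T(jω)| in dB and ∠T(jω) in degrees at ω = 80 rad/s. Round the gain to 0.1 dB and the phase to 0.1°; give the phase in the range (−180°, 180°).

At ω = 80 rad/s:
zero (1 + j80·0.25) = 1 + j20 → |·| ≈ 20.025, ∠ ≈ 87.14°
zero (1 + j80·0.2) = 1 + j16 → |·| ≈ 16.031, ∠ ≈ 86.42°
pole (1 + j80·0.0125) = 1 + j1 → |·| ≈ 1.4142, ∠ ≈ 45.00°
pole (1 + j80·0.001) = 1 + j0.08 → |·| ≈ 1.0032, ∠ ≈ 4.57°
|T| = 0.05 · 20.025 · 16.031 / (1.4142 · 1.0032) ≈ 11.314
Gain = 20 log₁₀(11.314) ≈ 21.07 dB
∠T = (87.14° + 86.42°) − (45.00° + 4.57°) = 123.99°

21.1 dB, 124.0°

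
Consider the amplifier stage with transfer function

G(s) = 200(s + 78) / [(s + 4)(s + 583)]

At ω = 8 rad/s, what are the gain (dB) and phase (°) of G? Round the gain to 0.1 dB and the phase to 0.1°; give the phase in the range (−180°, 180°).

At s = jω = j8:
zero (s+78): 78 + j8 → |·| = √(78²+8²) = √6148 ≈ 78.409, ∠ = arctan(8/78) ≈ 5.86°
pole (s+4): 4 + j8 → |·| = √(4²+8²) = √80 ≈ 8.9443, ∠ = arctan(8/4) ≈ 63.43°
pole (s+583): 583 + j8 → |·| = √(583²+8²) = √339953 ≈ 583.05, ∠ = arctan(8/583) ≈ 0.79°
|G| = 200 · 78.409 / 5215 ≈ 3.0071
Gain = 20 log₁₀(3.0071) ≈ 9.56 dB
∠G = 5.86° − 64.22° = -58.36°

9.6 dB, -58.4°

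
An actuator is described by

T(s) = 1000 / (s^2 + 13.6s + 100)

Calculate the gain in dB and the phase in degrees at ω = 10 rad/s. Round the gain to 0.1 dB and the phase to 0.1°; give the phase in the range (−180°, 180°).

17.3 dB, -90.0°

At s = jω = j10:
quadratic: (j10)² + 13.6·j10 + 100 = 0 + j136 → |·| ≈ 136, ∠ ≈ 90.00°
|T| = 1000 / 136 ≈ 7.3529
Gain = 20 log₁₀(7.3529) ≈ 17.33 dB
∠T = 0.00° − 90.00° = -90.00°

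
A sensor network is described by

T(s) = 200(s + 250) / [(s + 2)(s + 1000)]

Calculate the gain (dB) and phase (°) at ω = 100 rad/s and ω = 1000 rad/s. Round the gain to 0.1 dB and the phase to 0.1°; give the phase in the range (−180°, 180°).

ω = 100: -5.4 dB, -72.8°; ω = 1000: -16.7 dB, -58.9°

At s = jω = j100:
zero (s+250): 250 + j100 → |·| = √(250²+100²) = √72500 ≈ 269.26, ∠ = arctan(100/250) ≈ 21.80°
pole (s+2): 2 + j100 → |·| = √(2²+100²) = √10004 ≈ 100.02, ∠ = arctan(100/2) ≈ 88.85°
pole (s+1000): 1000 + j100 → |·| = √(1000²+100²) = √1010000 ≈ 1005, ∠ = arctan(100/1000) ≈ 5.71°
|T| = 200 · 269.26 / 1.0052e+05 ≈ 0.53573
Gain = 20 log₁₀(0.53573) ≈ -5.42 dB
∠T = 21.80° − 94.56° = -72.76°

At s = jω = j1000:
zero (s+250): 250 + j1000 → |·| = √(250²+1000²) = √1062500 ≈ 1030.8, ∠ = arctan(1000/250) ≈ 75.96°
pole (s+2): 2 + j1000 → |·| = √(2²+1000²) = √1000004 ≈ 1000, ∠ = arctan(1000/2) ≈ 89.89°
pole (s+1000): 1000 + j1000 → |·| = √(1000²+1000²) = √2000000 ≈ 1414.2, ∠ = arctan(1000/1000) ≈ 45.00°
|T| = 200 · 1030.8 / 1.4142e+06 ≈ 0.14578
Gain = 20 log₁₀(0.14578) ≈ -16.73 dB
∠T = 75.96° − 134.89° = -58.93°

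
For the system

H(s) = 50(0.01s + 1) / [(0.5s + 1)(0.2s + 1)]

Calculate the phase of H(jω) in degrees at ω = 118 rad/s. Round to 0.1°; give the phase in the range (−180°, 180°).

-126.9°

At ω = 118 rad/s:
zero (1 + j118·0.01) = 1 + j1.18 → |·| ≈ 1.5467, ∠ ≈ 49.72°
pole (1 + j118·0.5) = 1 + j59 → |·| ≈ 59.008, ∠ ≈ 89.03°
pole (1 + j118·0.2) = 1 + j23.6 → |·| ≈ 23.621, ∠ ≈ 87.57°
∠H = (49.72°) − (89.03° + 87.57°) = -126.88°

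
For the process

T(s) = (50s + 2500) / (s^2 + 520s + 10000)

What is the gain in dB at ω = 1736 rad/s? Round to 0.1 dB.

Substitute s = j1736:
Numerator: 50(j1736) + 2500 = 2500 + j86800
Denominator: (j1736)^2 + 520(j1736) + 10000 = -3003696 + j902720
|N| = √(2500² + 86800²) ≈ 86836, ∠N ≈ 88.35°
|D| = √(3003696² + 902720²) ≈ 3.1364e+06, ∠D ≈ 163.27°
|T| = 86836 / 3.1364e+06 ≈ 0.027687
Gain = 20 log₁₀(0.027687) ≈ -31.15 dB

-31.2 dB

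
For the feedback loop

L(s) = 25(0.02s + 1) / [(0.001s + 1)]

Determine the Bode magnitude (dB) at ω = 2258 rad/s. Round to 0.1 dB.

At ω = 2258 rad/s:
zero (1 + j2258·0.02) = 1 + j45.16 → |·| ≈ 45.171, ∠ ≈ 88.73°
pole (1 + j2258·0.001) = 1 + j2.258 → |·| ≈ 2.4695, ∠ ≈ 66.11°
|L| = 25 · 45.171 / (2.4695) ≈ 457.29
Gain = 20 log₁₀(457.29) ≈ 53.20 dB

53.2 dB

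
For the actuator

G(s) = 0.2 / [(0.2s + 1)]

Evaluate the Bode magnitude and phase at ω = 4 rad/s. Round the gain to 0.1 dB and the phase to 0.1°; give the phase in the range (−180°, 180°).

-16.1 dB, -38.7°

At ω = 4 rad/s:
pole (1 + j4·0.2) = 1 + j0.8 → |·| ≈ 1.2806, ∠ ≈ 38.66°
|G| = 0.2 · 1 / (1.2806) ≈ 0.15618
Gain = 20 log₁₀(0.15618) ≈ -16.13 dB
∠G = (0°) − (38.66°) = -38.66°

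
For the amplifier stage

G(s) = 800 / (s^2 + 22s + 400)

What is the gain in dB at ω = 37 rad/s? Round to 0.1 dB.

-4.0 dB

At s = jω = j37:
quadratic: (j37)² + 22·j37 + 400 = -969 + j814 → |·| ≈ 1265.5, ∠ ≈ 139.97°
|G| = 800 / 1265.5 ≈ 0.63216
Gain = 20 log₁₀(0.63216) ≈ -3.98 dB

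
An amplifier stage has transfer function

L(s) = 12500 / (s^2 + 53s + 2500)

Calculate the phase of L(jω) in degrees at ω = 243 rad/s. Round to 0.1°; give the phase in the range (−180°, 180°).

At s = jω = j243:
quadratic: (j243)² + 53·j243 + 2500 = -56549 + j12879 → |·| ≈ 57997, ∠ ≈ 167.17°
∠L = 0.00° − 167.17° = -167.17°

-167.2°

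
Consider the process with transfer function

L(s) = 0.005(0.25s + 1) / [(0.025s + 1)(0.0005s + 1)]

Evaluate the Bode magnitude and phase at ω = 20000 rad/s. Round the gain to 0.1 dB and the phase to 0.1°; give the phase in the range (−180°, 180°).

-46.1 dB, -84.2°

At ω = 20000 rad/s:
zero (1 + j20000·0.25) = 1 + j5000 → |·| ≈ 5000, ∠ ≈ 89.99°
pole (1 + j20000·0.025) = 1 + j500 → |·| ≈ 500, ∠ ≈ 89.89°
pole (1 + j20000·0.0005) = 1 + j10 → |·| ≈ 10.05, ∠ ≈ 84.29°
|L| = 0.005 · 5000 / (500 · 10.05) ≈ 0.0049751
Gain = 20 log₁₀(0.0049751) ≈ -46.06 dB
∠L = (89.99°) − (89.89° + 84.29°) = -84.19°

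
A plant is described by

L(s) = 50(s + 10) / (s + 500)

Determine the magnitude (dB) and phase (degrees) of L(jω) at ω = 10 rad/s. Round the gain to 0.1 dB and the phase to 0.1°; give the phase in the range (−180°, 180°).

3.0 dB, 43.9°

At s = jω = j10:
zero (s+10): 10 + j10 → |·| = √(10²+10²) = √200 ≈ 14.142, ∠ = arctan(10/10) ≈ 45.00°
pole (s+500): 500 + j10 → |·| = √(500²+10²) = √250100 ≈ 500.1, ∠ = arctan(10/500) ≈ 1.15°
|L| = 50 · 14.142 / 500.1 ≈ 1.4139
Gain = 20 log₁₀(1.4139) ≈ 3.01 dB
∠L = 45.00° − 1.15° = 43.85°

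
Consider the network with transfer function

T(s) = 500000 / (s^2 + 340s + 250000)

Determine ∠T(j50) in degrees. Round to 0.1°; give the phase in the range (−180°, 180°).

At s = jω = j50:
quadratic: (j50)² + 340·j50 + 250000 = 247500 + j17000 → |·| ≈ 2.4808e+05, ∠ ≈ 3.93°
∠T = 0.00° − 3.93° = -3.93°

-3.9°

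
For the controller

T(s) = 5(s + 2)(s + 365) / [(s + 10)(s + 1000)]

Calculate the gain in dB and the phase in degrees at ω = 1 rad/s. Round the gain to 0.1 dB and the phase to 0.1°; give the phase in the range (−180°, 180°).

-7.8 dB, 21.0°

At s = jω = j1:
zero (s+2): 2 + j1 → |·| = √(2²+1²) = √5 ≈ 2.2361, ∠ = arctan(1/2) ≈ 26.57°
zero (s+365): 365 + j1 → |·| = √(365²+1²) = √133226 ≈ 365, ∠ = arctan(1/365) ≈ 0.16°
pole (s+10): 10 + j1 → |·| = √(10²+1²) = √101 ≈ 10.05, ∠ = arctan(1/10) ≈ 5.71°
pole (s+1000): 1000 + j1 → |·| = √(1000²+1²) = √1000001 ≈ 1000, ∠ = arctan(1/1000) ≈ 0.06°
|T| = 5 · 816.18 / 10050 ≈ 0.40606
Gain = 20 log₁₀(0.40606) ≈ -7.83 dB
∠T = 26.73° − 5.77° = 20.96°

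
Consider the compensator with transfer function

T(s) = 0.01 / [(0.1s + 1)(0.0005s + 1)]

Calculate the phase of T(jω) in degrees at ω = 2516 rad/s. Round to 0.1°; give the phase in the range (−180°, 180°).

At ω = 2516 rad/s:
pole (1 + j2516·0.1) = 1 + j251.6 → |·| ≈ 251.6, ∠ ≈ 89.77°
pole (1 + j2516·0.0005) = 1 + j1.258 → |·| ≈ 1.607, ∠ ≈ 51.52°
∠T = (0°) − (89.77° + 51.52°) = -141.29°

-141.3°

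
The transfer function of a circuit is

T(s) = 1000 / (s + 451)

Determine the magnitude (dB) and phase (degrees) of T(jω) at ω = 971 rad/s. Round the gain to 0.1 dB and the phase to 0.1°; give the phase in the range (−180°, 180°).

-0.6 dB, -65.1°

At s = jω = j971:
pole (s+451): 451 + j971 → |·| = √(451²+971²) = √1146242 ≈ 1070.6, ∠ = arctan(971/451) ≈ 65.09°
|T| = 1000 / 1070.6 ≈ 0.93406
Gain = 20 log₁₀(0.93406) ≈ -0.59 dB
∠T = 0.00° − 65.09° = -65.09°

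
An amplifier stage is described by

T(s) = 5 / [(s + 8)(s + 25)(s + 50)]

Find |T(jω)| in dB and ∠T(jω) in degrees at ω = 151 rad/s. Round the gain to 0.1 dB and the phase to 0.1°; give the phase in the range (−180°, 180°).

At s = jω = j151:
pole (s+8): 8 + j151 → |·| = √(8²+151²) = √22865 ≈ 151.21, ∠ = arctan(151/8) ≈ 86.97°
pole (s+25): 25 + j151 → |·| = √(25²+151²) = √23426 ≈ 153.06, ∠ = arctan(151/25) ≈ 80.60°
pole (s+50): 50 + j151 → |·| = √(50²+151²) = √25301 ≈ 159.06, ∠ = arctan(151/50) ≈ 71.68°
|T| = 5 / 3.6813e+06 ≈ 1.3582e-06
Gain = 20 log₁₀(1.3582e-06) ≈ -117.34 dB
∠T = 0.00° − 239.25° = -239.25° ≡ 120.75° (principal value)

-117.3 dB, 120.8°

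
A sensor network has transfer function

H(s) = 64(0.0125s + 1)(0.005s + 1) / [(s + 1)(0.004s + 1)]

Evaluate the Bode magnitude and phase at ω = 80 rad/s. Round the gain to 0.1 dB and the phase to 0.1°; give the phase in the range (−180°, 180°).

1.3 dB, -40.2°

At ω = 80 rad/s:
zero (1 + j80·0.0125) = 1 + j1 → |·| ≈ 1.4142, ∠ ≈ 45.00°
zero (1 + j80·0.005) = 1 + j0.4 → |·| ≈ 1.077, ∠ ≈ 21.80°
pole (1 + j80·1) = 1 + j80 → |·| ≈ 80.006, ∠ ≈ 89.28°
pole (1 + j80·0.004) = 1 + j0.32 → |·| ≈ 1.05, ∠ ≈ 17.74°
|H| = 64 · 1.4142 · 1.077 / (80.006 · 1.05) ≈ 1.1604
Gain = 20 log₁₀(1.1604) ≈ 1.29 dB
∠H = (45.00° + 21.80°) − (89.28° + 17.74°) = -40.22°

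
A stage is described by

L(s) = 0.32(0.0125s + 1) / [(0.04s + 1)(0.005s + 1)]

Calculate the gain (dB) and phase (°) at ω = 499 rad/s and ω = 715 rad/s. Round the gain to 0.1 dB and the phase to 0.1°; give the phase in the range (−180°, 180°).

At ω = 499 rad/s:
zero (1 + j499·0.0125) = 1 + j6.2375 → |·| ≈ 6.3172, ∠ ≈ 80.89°
pole (1 + j499·0.04) = 1 + j19.96 → |·| ≈ 19.985, ∠ ≈ 87.13°
pole (1 + j499·0.005) = 1 + j2.495 → |·| ≈ 2.6879, ∠ ≈ 68.16°
|L| = 0.32 · 6.3172 / (19.985 · 2.6879) ≈ 0.037632
Gain = 20 log₁₀(0.037632) ≈ -28.49 dB
∠L = (80.89°) − (87.13° + 68.16°) = -74.40°

At ω = 715 rad/s:
zero (1 + j715·0.0125) = 1 + j8.9375 → |·| ≈ 8.9933, ∠ ≈ 83.62°
pole (1 + j715·0.04) = 1 + j28.6 → |·| ≈ 28.617, ∠ ≈ 88.00°
pole (1 + j715·0.005) = 1 + j3.575 → |·| ≈ 3.7122, ∠ ≈ 74.37°
|L| = 0.32 · 8.9933 / (28.617 · 3.7122) ≈ 0.02709
Gain = 20 log₁₀(0.02709) ≈ -31.34 dB
∠L = (83.62°) − (88.00° + 74.37°) = -78.75°

ω = 499: -28.5 dB, -74.4°; ω = 715: -31.3 dB, -78.8°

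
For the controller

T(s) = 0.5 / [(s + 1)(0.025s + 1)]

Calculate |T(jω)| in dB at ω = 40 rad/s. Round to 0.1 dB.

At ω = 40 rad/s:
pole (1 + j40·1) = 1 + j40 → |·| ≈ 40.012, ∠ ≈ 88.57°
pole (1 + j40·0.025) = 1 + j1 → |·| ≈ 1.4142, ∠ ≈ 45.00°
|T| = 0.5 · 1 / (40.012 · 1.4142) ≈ 0.0088363
Gain = 20 log₁₀(0.0088363) ≈ -41.07 dB

-41.1 dB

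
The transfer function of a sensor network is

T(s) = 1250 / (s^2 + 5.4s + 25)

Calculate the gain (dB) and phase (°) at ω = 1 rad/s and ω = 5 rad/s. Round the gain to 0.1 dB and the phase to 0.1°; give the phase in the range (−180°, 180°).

At s = jω = j1:
quadratic: (j1)² + 5.4·j1 + 25 = 24 + j5.4 → |·| ≈ 24.6, ∠ ≈ 12.68°
|T| = 1250 / 24.6 ≈ 50.813
Gain = 20 log₁₀(50.813) ≈ 34.12 dB
∠T = 0.00° − 12.68° = -12.68°

At s = jω = j5:
quadratic: (j5)² + 5.4·j5 + 25 = 0 + j27 → |·| ≈ 27, ∠ ≈ 90.00°
|T| = 1250 / 27 ≈ 46.296
Gain = 20 log₁₀(46.296) ≈ 33.31 dB
∠T = 0.00° − 90.00° = -90.00°

ω = 1: 34.1 dB, -12.7°; ω = 5: 33.3 dB, -90.0°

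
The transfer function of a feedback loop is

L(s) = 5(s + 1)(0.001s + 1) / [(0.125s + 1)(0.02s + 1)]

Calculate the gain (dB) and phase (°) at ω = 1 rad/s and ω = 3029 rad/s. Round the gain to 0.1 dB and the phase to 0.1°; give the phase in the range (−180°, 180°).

At ω = 1 rad/s:
zero (1 + j1·1) = 1 + j1 → |·| ≈ 1.4142, ∠ ≈ 45.00°
zero (1 + j1·0.001) = 1 + j0.001 → |·| ≈ 1, ∠ ≈ 0.06°
pole (1 + j1·0.125) = 1 + j0.125 → |·| ≈ 1.0078, ∠ ≈ 7.13°
pole (1 + j1·0.02) = 1 + j0.02 → |·| ≈ 1.0002, ∠ ≈ 1.15°
|L| = 5 · 1.4142 · 1 / (1.0078 · 1.0002) ≈ 7.0149
Gain = 20 log₁₀(7.0149) ≈ 16.92 dB
∠L = (45.00° + 0.06°) − (7.13° + 1.15°) = 36.78°

At ω = 3029 rad/s:
zero (1 + j3029·1) = 1 + j3029 → |·| ≈ 3029, ∠ ≈ 89.98°
zero (1 + j3029·0.001) = 1 + j3.029 → |·| ≈ 3.1898, ∠ ≈ 71.73°
pole (1 + j3029·0.125) = 1 + j378.625 → |·| ≈ 378.63, ∠ ≈ 89.85°
pole (1 + j3029·0.02) = 1 + j60.58 → |·| ≈ 60.588, ∠ ≈ 89.05°
|L| = 5 · 3029 · 3.1898 / (378.63 · 60.588) ≈ 2.1059
Gain = 20 log₁₀(2.1059) ≈ 6.47 dB
∠L = (89.98° + 71.73°) − (89.85° + 89.05°) = -17.19°

ω = 1: 16.9 dB, 36.8°; ω = 3029: 6.5 dB, -17.2°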